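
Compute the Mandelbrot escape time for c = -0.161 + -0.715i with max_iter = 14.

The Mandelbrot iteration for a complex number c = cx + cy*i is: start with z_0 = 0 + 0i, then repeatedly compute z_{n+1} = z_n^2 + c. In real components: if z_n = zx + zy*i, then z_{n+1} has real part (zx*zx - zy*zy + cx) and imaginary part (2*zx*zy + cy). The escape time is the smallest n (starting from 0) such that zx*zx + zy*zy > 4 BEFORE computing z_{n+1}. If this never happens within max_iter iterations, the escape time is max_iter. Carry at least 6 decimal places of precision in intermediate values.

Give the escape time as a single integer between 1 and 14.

Answer: 14

Derivation:
z_0 = 0 + 0i, c = -0.1610 + -0.7150i
Iter 1: z = -0.1610 + -0.7150i, |z|^2 = 0.5371
Iter 2: z = -0.6463 + -0.4848i, |z|^2 = 0.6527
Iter 3: z = 0.0217 + -0.0884i, |z|^2 = 0.0083
Iter 4: z = -0.1683 + -0.7188i, |z|^2 = 0.5451
Iter 5: z = -0.6494 + -0.4730i, |z|^2 = 0.6454
Iter 6: z = 0.0370 + -0.1007i, |z|^2 = 0.0115
Iter 7: z = -0.1698 + -0.7225i, |z|^2 = 0.5508
Iter 8: z = -0.6541 + -0.4697i, |z|^2 = 0.6485
Iter 9: z = 0.0462 + -0.1005i, |z|^2 = 0.0122
Iter 10: z = -0.1690 + -0.7243i, |z|^2 = 0.5532
Iter 11: z = -0.6571 + -0.4702i, |z|^2 = 0.6528
Iter 12: z = 0.0496 + -0.0971i, |z|^2 = 0.0119
Iter 13: z = -0.1680 + -0.7246i, |z|^2 = 0.5533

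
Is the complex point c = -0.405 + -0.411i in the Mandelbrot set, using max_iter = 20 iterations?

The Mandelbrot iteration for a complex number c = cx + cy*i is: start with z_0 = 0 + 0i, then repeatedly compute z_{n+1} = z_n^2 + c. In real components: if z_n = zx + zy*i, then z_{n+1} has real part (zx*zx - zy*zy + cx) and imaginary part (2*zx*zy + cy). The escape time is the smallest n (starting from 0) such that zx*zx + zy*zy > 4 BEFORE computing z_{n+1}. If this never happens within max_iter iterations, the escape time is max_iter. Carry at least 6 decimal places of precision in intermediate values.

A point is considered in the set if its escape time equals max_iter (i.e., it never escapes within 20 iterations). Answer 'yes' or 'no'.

z_0 = 0 + 0i, c = -0.4050 + -0.4110i
Iter 1: z = -0.4050 + -0.4110i, |z|^2 = 0.3329
Iter 2: z = -0.4099 + -0.0781i, |z|^2 = 0.1741
Iter 3: z = -0.2431 + -0.3470i, |z|^2 = 0.1795
Iter 4: z = -0.4663 + -0.2423i, |z|^2 = 0.2762
Iter 5: z = -0.2463 + -0.1850i, |z|^2 = 0.0949
Iter 6: z = -0.3786 + -0.3199i, |z|^2 = 0.2456
Iter 7: z = -0.3640 + -0.1688i, |z|^2 = 0.1610
Iter 8: z = -0.3010 + -0.2881i, |z|^2 = 0.1736
Iter 9: z = -0.3974 + -0.2376i, |z|^2 = 0.2144
Iter 10: z = -0.3035 + -0.2222i, |z|^2 = 0.1415
Iter 11: z = -0.3623 + -0.2761i, |z|^2 = 0.2075
Iter 12: z = -0.3500 + -0.2109i, |z|^2 = 0.1670
Iter 13: z = -0.3270 + -0.2633i, |z|^2 = 0.1763
Iter 14: z = -0.3674 + -0.2388i, |z|^2 = 0.1920
Iter 15: z = -0.3270 + -0.2355i, |z|^2 = 0.1624
Iter 16: z = -0.3535 + -0.2570i, |z|^2 = 0.1910
Iter 17: z = -0.3460 + -0.2293i, |z|^2 = 0.1723
Iter 18: z = -0.3378 + -0.2523i, |z|^2 = 0.1778
Iter 19: z = -0.3545 + -0.2405i, |z|^2 = 0.1835
Did not escape in 20 iterations → in set

Answer: yes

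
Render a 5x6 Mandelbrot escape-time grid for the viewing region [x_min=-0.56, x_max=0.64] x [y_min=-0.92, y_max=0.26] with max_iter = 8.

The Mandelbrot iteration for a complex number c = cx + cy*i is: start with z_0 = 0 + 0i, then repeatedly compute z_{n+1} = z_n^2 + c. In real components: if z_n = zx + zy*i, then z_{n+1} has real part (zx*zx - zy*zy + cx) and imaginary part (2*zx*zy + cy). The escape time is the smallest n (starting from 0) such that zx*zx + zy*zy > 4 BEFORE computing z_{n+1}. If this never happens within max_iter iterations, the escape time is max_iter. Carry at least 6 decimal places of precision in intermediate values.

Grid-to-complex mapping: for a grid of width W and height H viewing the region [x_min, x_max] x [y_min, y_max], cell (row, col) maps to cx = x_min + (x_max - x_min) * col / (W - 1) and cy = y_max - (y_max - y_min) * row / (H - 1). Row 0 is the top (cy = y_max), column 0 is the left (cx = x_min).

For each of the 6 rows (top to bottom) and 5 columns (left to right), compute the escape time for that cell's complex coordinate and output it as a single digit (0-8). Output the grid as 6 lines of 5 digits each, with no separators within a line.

Answer: 88884
88884
88884
88883
88883
47642

Derivation:
(row=0, col=0): c = -0.5600 + 0.2600i → escape time 8
(row=0, col=1): c = -0.2600 + 0.2600i → escape time 8
(row=0, col=2): c = 0.0400 + 0.2600i → escape time 8
(row=0, col=3): c = 0.3400 + 0.2600i → escape time 8
(row=0, col=4): c = 0.6400 + 0.2600i → escape time 4
(row=1, col=0): c = -0.5600 + 0.0240i → escape time 8
(row=1, col=1): c = -0.2600 + 0.0240i → escape time 8
(row=1, col=2): c = 0.0400 + 0.0240i → escape time 8
(row=1, col=3): c = 0.3400 + 0.0240i → escape time 8
(row=1, col=4): c = 0.6400 + 0.0240i → escape time 4
(row=2, col=0): c = -0.5600 + -0.2120i → escape time 8
(row=2, col=1): c = -0.2600 + -0.2120i → escape time 8
(row=2, col=2): c = 0.0400 + -0.2120i → escape time 8
(row=2, col=3): c = 0.3400 + -0.2120i → escape time 8
(row=2, col=4): c = 0.6400 + -0.2120i → escape time 4
(row=3, col=0): c = -0.5600 + -0.4480i → escape time 8
(row=3, col=1): c = -0.2600 + -0.4480i → escape time 8
(row=3, col=2): c = 0.0400 + -0.4480i → escape time 8
(row=3, col=3): c = 0.3400 + -0.4480i → escape time 8
(row=3, col=4): c = 0.6400 + -0.4480i → escape time 3
(row=4, col=0): c = -0.5600 + -0.6840i → escape time 8
(row=4, col=1): c = -0.2600 + -0.6840i → escape time 8
(row=4, col=2): c = 0.0400 + -0.6840i → escape time 8
(row=4, col=3): c = 0.3400 + -0.6840i → escape time 8
(row=4, col=4): c = 0.6400 + -0.6840i → escape time 3
(row=5, col=0): c = -0.5600 + -0.9200i → escape time 4
(row=5, col=1): c = -0.2600 + -0.9200i → escape time 7
(row=5, col=2): c = 0.0400 + -0.9200i → escape time 6
(row=5, col=3): c = 0.3400 + -0.9200i → escape time 4
(row=5, col=4): c = 0.6400 + -0.9200i → escape time 2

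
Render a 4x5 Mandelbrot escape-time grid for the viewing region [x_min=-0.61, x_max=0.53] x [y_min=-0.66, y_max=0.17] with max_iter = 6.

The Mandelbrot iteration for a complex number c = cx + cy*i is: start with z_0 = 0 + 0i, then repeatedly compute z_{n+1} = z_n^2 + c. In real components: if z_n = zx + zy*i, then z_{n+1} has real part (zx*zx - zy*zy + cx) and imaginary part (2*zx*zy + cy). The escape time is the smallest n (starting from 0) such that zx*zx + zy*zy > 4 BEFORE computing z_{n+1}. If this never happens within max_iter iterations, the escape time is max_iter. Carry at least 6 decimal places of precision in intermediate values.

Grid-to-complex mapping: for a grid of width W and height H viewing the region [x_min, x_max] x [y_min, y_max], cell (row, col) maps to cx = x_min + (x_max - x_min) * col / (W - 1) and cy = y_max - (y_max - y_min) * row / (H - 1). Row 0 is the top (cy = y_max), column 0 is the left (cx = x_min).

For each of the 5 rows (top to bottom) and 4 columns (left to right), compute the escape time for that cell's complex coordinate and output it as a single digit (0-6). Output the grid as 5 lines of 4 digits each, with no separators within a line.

Answer: 6665
6665
6665
6664
6663

Derivation:
(row=0, col=0): c = -0.6100 + 0.1700i → escape time 6
(row=0, col=1): c = -0.2300 + 0.1700i → escape time 6
(row=0, col=2): c = 0.1500 + 0.1700i → escape time 6
(row=0, col=3): c = 0.5300 + 0.1700i → escape time 5
(row=1, col=0): c = -0.6100 + -0.0375i → escape time 6
(row=1, col=1): c = -0.2300 + -0.0375i → escape time 6
(row=1, col=2): c = 0.1500 + -0.0375i → escape time 6
(row=1, col=3): c = 0.5300 + -0.0375i → escape time 5
(row=2, col=0): c = -0.6100 + -0.2450i → escape time 6
(row=2, col=1): c = -0.2300 + -0.2450i → escape time 6
(row=2, col=2): c = 0.1500 + -0.2450i → escape time 6
(row=2, col=3): c = 0.5300 + -0.2450i → escape time 5
(row=3, col=0): c = -0.6100 + -0.4525i → escape time 6
(row=3, col=1): c = -0.2300 + -0.4525i → escape time 6
(row=3, col=2): c = 0.1500 + -0.4525i → escape time 6
(row=3, col=3): c = 0.5300 + -0.4525i → escape time 4
(row=4, col=0): c = -0.6100 + -0.6600i → escape time 6
(row=4, col=1): c = -0.2300 + -0.6600i → escape time 6
(row=4, col=2): c = 0.1500 + -0.6600i → escape time 6
(row=4, col=3): c = 0.5300 + -0.6600i → escape time 3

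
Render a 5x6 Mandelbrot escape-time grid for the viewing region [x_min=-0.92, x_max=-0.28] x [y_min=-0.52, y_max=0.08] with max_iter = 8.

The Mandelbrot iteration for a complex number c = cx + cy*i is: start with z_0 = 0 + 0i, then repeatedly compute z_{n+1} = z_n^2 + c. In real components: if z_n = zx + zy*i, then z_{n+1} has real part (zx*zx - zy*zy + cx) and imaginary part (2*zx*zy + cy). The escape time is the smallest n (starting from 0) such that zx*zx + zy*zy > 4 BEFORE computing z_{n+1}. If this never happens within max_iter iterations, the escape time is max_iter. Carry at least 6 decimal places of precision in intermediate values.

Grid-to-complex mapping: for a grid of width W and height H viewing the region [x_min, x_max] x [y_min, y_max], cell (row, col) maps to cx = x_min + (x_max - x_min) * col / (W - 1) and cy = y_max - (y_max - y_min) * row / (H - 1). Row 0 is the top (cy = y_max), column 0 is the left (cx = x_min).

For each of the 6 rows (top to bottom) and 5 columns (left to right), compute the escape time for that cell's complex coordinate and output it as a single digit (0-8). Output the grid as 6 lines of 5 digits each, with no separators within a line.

Answer: 88888
88888
88888
88888
78888
56888

Derivation:
(row=0, col=0): c = -0.9200 + 0.0800i → escape time 8
(row=0, col=1): c = -0.7600 + 0.0800i → escape time 8
(row=0, col=2): c = -0.6000 + 0.0800i → escape time 8
(row=0, col=3): c = -0.4400 + 0.0800i → escape time 8
(row=0, col=4): c = -0.2800 + 0.0800i → escape time 8
(row=1, col=0): c = -0.9200 + -0.0400i → escape time 8
(row=1, col=1): c = -0.7600 + -0.0400i → escape time 8
(row=1, col=2): c = -0.6000 + -0.0400i → escape time 8
(row=1, col=3): c = -0.4400 + -0.0400i → escape time 8
(row=1, col=4): c = -0.2800 + -0.0400i → escape time 8
(row=2, col=0): c = -0.9200 + -0.1600i → escape time 8
(row=2, col=1): c = -0.7600 + -0.1600i → escape time 8
(row=2, col=2): c = -0.6000 + -0.1600i → escape time 8
(row=2, col=3): c = -0.4400 + -0.1600i → escape time 8
(row=2, col=4): c = -0.2800 + -0.1600i → escape time 8
(row=3, col=0): c = -0.9200 + -0.2800i → escape time 8
(row=3, col=1): c = -0.7600 + -0.2800i → escape time 8
(row=3, col=2): c = -0.6000 + -0.2800i → escape time 8
(row=3, col=3): c = -0.4400 + -0.2800i → escape time 8
(row=3, col=4): c = -0.2800 + -0.2800i → escape time 8
(row=4, col=0): c = -0.9200 + -0.4000i → escape time 7
(row=4, col=1): c = -0.7600 + -0.4000i → escape time 8
(row=4, col=2): c = -0.6000 + -0.4000i → escape time 8
(row=4, col=3): c = -0.4400 + -0.4000i → escape time 8
(row=4, col=4): c = -0.2800 + -0.4000i → escape time 8
(row=5, col=0): c = -0.9200 + -0.5200i → escape time 5
(row=5, col=1): c = -0.7600 + -0.5200i → escape time 6
(row=5, col=2): c = -0.6000 + -0.5200i → escape time 8
(row=5, col=3): c = -0.4400 + -0.5200i → escape time 8
(row=5, col=4): c = -0.2800 + -0.5200i → escape time 8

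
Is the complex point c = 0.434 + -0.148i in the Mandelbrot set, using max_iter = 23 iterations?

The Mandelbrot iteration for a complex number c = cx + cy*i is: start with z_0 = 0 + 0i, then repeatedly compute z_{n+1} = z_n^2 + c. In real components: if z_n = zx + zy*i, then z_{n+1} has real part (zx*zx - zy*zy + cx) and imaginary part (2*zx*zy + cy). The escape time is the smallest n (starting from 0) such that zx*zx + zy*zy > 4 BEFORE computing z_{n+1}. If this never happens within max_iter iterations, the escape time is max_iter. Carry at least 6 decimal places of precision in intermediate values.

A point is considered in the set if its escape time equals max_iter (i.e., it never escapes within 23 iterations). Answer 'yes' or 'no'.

z_0 = 0 + 0i, c = 0.4340 + -0.1480i
Iter 1: z = 0.4340 + -0.1480i, |z|^2 = 0.2103
Iter 2: z = 0.6005 + -0.2765i, |z|^2 = 0.4370
Iter 3: z = 0.7181 + -0.4800i, |z|^2 = 0.7461
Iter 4: z = 0.7193 + -0.8374i, |z|^2 = 1.2186
Iter 5: z = 0.2501 + -1.3526i, |z|^2 = 1.8922
Iter 6: z = -1.3331 + -0.8247i, |z|^2 = 2.4571
Iter 7: z = 1.5310 + 2.0506i, |z|^2 = 6.5491
Escaped at iteration 7

Answer: no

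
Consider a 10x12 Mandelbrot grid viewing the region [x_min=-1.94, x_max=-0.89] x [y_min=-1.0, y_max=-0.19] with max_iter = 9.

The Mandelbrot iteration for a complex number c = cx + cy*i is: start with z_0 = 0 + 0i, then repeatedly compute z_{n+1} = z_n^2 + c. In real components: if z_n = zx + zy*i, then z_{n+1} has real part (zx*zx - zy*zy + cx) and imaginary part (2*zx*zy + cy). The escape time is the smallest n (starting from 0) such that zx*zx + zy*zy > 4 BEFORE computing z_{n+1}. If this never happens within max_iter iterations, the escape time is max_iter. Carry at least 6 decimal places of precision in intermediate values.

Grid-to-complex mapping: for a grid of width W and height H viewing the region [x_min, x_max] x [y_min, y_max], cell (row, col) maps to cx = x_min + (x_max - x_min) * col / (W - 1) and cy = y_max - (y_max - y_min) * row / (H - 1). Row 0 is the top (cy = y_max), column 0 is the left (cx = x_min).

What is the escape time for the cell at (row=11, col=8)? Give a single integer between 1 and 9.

z_0 = 0 + 0i, c = -1.0067 + -1.0000i
Iter 1: z = -1.0067 + -1.0000i, |z|^2 = 2.0134
Iter 2: z = -0.9933 + 1.0133i, |z|^2 = 2.0135
Iter 3: z = -1.0469 + -3.0131i, |z|^2 = 10.1745
Escaped at iteration 3

Answer: 3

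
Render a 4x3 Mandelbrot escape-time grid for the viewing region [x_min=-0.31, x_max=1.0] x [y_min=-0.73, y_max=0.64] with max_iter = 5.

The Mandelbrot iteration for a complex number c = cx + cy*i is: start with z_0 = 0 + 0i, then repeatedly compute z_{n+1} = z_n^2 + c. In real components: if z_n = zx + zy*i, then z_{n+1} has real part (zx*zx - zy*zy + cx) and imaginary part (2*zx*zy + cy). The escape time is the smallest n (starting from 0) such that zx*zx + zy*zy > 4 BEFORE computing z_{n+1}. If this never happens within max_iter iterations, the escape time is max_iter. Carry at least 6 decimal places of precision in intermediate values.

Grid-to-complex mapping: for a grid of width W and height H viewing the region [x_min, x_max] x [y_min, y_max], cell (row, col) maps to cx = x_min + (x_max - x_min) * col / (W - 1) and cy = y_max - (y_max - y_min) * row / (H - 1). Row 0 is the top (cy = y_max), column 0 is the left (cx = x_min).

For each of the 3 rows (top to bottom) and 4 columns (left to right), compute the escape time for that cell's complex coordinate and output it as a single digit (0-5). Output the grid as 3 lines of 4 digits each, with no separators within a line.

Answer: 5532
5542
5532

Derivation:
(row=0, col=0): c = -0.3100 + 0.6400i → escape time 5
(row=0, col=1): c = 0.1267 + 0.6400i → escape time 5
(row=0, col=2): c = 0.5633 + 0.6400i → escape time 3
(row=0, col=3): c = 1.0000 + 0.6400i → escape time 2
(row=1, col=0): c = -0.3100 + -0.0450i → escape time 5
(row=1, col=1): c = 0.1267 + -0.0450i → escape time 5
(row=1, col=2): c = 0.5633 + -0.0450i → escape time 4
(row=1, col=3): c = 1.0000 + -0.0450i → escape time 2
(row=2, col=0): c = -0.3100 + -0.7300i → escape time 5
(row=2, col=1): c = 0.1267 + -0.7300i → escape time 5
(row=2, col=2): c = 0.5633 + -0.7300i → escape time 3
(row=2, col=3): c = 1.0000 + -0.7300i → escape time 2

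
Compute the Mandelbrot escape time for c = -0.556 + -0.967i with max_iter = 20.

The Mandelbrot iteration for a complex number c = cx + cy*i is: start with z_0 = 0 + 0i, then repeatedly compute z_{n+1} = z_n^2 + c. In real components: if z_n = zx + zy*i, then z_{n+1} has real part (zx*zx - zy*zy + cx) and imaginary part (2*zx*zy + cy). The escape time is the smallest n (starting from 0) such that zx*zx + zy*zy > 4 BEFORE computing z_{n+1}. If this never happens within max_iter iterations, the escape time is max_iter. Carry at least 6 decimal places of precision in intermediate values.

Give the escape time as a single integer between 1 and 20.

Answer: 4

Derivation:
z_0 = 0 + 0i, c = -0.5560 + -0.9670i
Iter 1: z = -0.5560 + -0.9670i, |z|^2 = 1.2442
Iter 2: z = -1.1820 + 0.1083i, |z|^2 = 1.4087
Iter 3: z = 0.8293 + -1.2230i, |z|^2 = 2.1835
Iter 4: z = -1.3641 + -2.9955i, |z|^2 = 10.8335
Escaped at iteration 4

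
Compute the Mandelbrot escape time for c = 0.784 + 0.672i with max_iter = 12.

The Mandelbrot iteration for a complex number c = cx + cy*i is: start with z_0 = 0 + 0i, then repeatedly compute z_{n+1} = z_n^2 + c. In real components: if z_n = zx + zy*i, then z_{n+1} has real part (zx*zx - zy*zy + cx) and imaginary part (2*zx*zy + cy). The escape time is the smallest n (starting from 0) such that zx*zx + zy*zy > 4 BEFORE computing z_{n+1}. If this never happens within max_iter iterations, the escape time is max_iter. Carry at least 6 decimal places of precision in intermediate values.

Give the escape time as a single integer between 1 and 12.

z_0 = 0 + 0i, c = 0.7840 + 0.6720i
Iter 1: z = 0.7840 + 0.6720i, |z|^2 = 1.0662
Iter 2: z = 0.9471 + 1.7257i, |z|^2 = 3.8750
Iter 3: z = -1.2971 + 3.9407i, |z|^2 = 17.2117
Escaped at iteration 3

Answer: 3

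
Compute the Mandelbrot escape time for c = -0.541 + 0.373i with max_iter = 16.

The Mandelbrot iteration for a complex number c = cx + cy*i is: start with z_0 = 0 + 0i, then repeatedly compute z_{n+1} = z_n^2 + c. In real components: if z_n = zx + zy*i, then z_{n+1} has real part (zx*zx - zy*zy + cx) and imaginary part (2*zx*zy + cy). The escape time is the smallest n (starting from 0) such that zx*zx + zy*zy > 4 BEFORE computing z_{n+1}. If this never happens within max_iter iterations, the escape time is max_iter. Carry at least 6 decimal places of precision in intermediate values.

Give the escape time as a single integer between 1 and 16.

z_0 = 0 + 0i, c = -0.5410 + 0.3730i
Iter 1: z = -0.5410 + 0.3730i, |z|^2 = 0.4318
Iter 2: z = -0.3874 + -0.0306i, |z|^2 = 0.1511
Iter 3: z = -0.3918 + 0.3967i, |z|^2 = 0.3109
Iter 4: z = -0.5448 + 0.0621i, |z|^2 = 0.3007
Iter 5: z = -0.2480 + 0.3053i, |z|^2 = 0.1547
Iter 6: z = -0.5727 + 0.2216i, |z|^2 = 0.3771
Iter 7: z = -0.2621 + 0.1192i, |z|^2 = 0.0829
Iter 8: z = -0.4865 + 0.3105i, |z|^2 = 0.3331
Iter 9: z = -0.4007 + 0.0709i, |z|^2 = 0.1656
Iter 10: z = -0.3854 + 0.3162i, |z|^2 = 0.2486
Iter 11: z = -0.4924 + 0.1292i, |z|^2 = 0.2592
Iter 12: z = -0.3152 + 0.2457i, |z|^2 = 0.1597
Iter 13: z = -0.5020 + 0.2181i, |z|^2 = 0.2996
Iter 14: z = -0.3365 + 0.1540i, |z|^2 = 0.1370
Iter 15: z = -0.4515 + 0.2693i, |z|^2 = 0.2763

Answer: 16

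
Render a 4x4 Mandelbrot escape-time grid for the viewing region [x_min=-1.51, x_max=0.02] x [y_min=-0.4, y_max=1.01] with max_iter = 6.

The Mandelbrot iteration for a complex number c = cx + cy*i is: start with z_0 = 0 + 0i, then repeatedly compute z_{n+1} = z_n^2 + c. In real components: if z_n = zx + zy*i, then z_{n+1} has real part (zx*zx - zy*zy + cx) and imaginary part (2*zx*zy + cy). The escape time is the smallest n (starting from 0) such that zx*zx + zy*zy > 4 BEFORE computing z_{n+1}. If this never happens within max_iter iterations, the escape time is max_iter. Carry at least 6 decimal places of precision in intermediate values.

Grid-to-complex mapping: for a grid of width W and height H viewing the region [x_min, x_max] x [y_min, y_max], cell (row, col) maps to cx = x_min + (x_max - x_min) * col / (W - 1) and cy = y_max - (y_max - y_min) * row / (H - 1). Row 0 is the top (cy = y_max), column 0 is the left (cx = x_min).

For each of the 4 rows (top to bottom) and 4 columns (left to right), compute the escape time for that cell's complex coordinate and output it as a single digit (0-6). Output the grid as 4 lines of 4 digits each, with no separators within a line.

Answer: 2346
3566
6666
4666

Derivation:
(row=0, col=0): c = -1.5100 + 1.0100i → escape time 2
(row=0, col=1): c = -1.0000 + 1.0100i → escape time 3
(row=0, col=2): c = -0.4900 + 1.0100i → escape time 4
(row=0, col=3): c = 0.0200 + 1.0100i → escape time 6
(row=1, col=0): c = -1.5100 + 0.5400i → escape time 3
(row=1, col=1): c = -1.0000 + 0.5400i → escape time 5
(row=1, col=2): c = -0.4900 + 0.5400i → escape time 6
(row=1, col=3): c = 0.0200 + 0.5400i → escape time 6
(row=2, col=0): c = -1.5100 + 0.0700i → escape time 6
(row=2, col=1): c = -1.0000 + 0.0700i → escape time 6
(row=2, col=2): c = -0.4900 + 0.0700i → escape time 6
(row=2, col=3): c = 0.0200 + 0.0700i → escape time 6
(row=3, col=0): c = -1.5100 + -0.4000i → escape time 4
(row=3, col=1): c = -1.0000 + -0.4000i → escape time 6
(row=3, col=2): c = -0.4900 + -0.4000i → escape time 6
(row=3, col=3): c = 0.0200 + -0.4000i → escape time 6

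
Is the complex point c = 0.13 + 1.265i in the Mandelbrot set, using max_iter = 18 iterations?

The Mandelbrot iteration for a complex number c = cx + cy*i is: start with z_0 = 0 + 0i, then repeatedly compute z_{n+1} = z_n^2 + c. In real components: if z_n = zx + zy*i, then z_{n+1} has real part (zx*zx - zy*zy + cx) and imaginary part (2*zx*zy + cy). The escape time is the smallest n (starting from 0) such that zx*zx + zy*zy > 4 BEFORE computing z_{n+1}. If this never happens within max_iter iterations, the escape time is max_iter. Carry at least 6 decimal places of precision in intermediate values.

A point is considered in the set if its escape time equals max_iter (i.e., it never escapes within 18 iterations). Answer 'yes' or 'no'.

z_0 = 0 + 0i, c = 0.1300 + 1.2650i
Iter 1: z = 0.1300 + 1.2650i, |z|^2 = 1.6171
Iter 2: z = -1.4533 + 1.5939i, |z|^2 = 4.6527
Escaped at iteration 2

Answer: no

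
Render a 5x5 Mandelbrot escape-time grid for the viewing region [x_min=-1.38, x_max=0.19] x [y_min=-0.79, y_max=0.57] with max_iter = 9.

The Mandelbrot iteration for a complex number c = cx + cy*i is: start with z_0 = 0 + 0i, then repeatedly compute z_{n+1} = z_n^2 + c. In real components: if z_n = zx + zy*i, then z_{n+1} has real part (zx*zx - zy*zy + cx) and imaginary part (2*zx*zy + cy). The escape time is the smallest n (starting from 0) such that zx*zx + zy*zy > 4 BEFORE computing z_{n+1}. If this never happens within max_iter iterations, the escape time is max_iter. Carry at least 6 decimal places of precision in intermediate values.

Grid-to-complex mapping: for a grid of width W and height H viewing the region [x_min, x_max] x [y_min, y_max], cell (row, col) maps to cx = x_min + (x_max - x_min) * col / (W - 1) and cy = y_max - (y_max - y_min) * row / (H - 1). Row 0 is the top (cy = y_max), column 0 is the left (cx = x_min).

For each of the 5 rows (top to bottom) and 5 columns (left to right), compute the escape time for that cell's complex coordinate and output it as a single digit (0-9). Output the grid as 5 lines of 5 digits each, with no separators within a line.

Answer: 35999
69999
99999
45999
33595

Derivation:
(row=0, col=0): c = -1.3800 + 0.5700i → escape time 3
(row=0, col=1): c = -0.9875 + 0.5700i → escape time 5
(row=0, col=2): c = -0.5950 + 0.5700i → escape time 9
(row=0, col=3): c = -0.2025 + 0.5700i → escape time 9
(row=0, col=4): c = 0.1900 + 0.5700i → escape time 9
(row=1, col=0): c = -1.3800 + 0.2300i → escape time 6
(row=1, col=1): c = -0.9875 + 0.2300i → escape time 9
(row=1, col=2): c = -0.5950 + 0.2300i → escape time 9
(row=1, col=3): c = -0.2025 + 0.2300i → escape time 9
(row=1, col=4): c = 0.1900 + 0.2300i → escape time 9
(row=2, col=0): c = -1.3800 + -0.1100i → escape time 9
(row=2, col=1): c = -0.9875 + -0.1100i → escape time 9
(row=2, col=2): c = -0.5950 + -0.1100i → escape time 9
(row=2, col=3): c = -0.2025 + -0.1100i → escape time 9
(row=2, col=4): c = 0.1900 + -0.1100i → escape time 9
(row=3, col=0): c = -1.3800 + -0.4500i → escape time 4
(row=3, col=1): c = -0.9875 + -0.4500i → escape time 5
(row=3, col=2): c = -0.5950 + -0.4500i → escape time 9
(row=3, col=3): c = -0.2025 + -0.4500i → escape time 9
(row=3, col=4): c = 0.1900 + -0.4500i → escape time 9
(row=4, col=0): c = -1.3800 + -0.7900i → escape time 3
(row=4, col=1): c = -0.9875 + -0.7900i → escape time 3
(row=4, col=2): c = -0.5950 + -0.7900i → escape time 5
(row=4, col=3): c = -0.2025 + -0.7900i → escape time 9
(row=4, col=4): c = 0.1900 + -0.7900i → escape time 5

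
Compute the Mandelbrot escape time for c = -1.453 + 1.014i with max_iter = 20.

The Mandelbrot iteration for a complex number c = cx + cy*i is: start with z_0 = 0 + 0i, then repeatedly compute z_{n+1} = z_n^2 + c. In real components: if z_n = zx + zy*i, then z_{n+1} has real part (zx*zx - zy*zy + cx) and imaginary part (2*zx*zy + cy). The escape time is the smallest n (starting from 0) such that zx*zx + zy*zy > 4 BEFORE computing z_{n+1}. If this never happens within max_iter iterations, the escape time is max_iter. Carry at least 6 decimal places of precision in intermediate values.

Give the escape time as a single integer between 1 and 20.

z_0 = 0 + 0i, c = -1.4530 + 1.0140i
Iter 1: z = -1.4530 + 1.0140i, |z|^2 = 3.1394
Iter 2: z = -0.3700 + -1.9327i, |z|^2 = 3.8722
Iter 3: z = -5.0514 + 2.4441i, |z|^2 = 31.4902
Escaped at iteration 3

Answer: 3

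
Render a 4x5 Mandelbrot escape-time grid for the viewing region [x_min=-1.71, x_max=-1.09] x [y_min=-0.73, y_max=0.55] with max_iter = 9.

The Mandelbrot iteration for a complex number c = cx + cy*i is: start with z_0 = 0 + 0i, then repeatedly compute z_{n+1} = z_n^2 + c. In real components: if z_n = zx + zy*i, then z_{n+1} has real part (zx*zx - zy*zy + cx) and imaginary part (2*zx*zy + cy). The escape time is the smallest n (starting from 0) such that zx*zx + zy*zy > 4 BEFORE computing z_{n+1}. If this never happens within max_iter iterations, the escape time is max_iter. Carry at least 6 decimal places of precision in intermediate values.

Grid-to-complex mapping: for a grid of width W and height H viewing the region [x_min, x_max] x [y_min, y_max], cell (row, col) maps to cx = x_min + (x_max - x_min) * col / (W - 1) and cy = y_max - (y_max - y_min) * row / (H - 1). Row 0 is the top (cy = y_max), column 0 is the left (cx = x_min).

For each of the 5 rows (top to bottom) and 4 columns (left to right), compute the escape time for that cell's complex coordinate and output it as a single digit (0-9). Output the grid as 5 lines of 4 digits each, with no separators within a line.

Answer: 3335
4579
6799
3476
3333

Derivation:
(row=0, col=0): c = -1.7100 + 0.5500i → escape time 3
(row=0, col=1): c = -1.5033 + 0.5500i → escape time 3
(row=0, col=2): c = -1.2967 + 0.5500i → escape time 3
(row=0, col=3): c = -1.0900 + 0.5500i → escape time 5
(row=1, col=0): c = -1.7100 + 0.2300i → escape time 4
(row=1, col=1): c = -1.5033 + 0.2300i → escape time 5
(row=1, col=2): c = -1.2967 + 0.2300i → escape time 7
(row=1, col=3): c = -1.0900 + 0.2300i → escape time 9
(row=2, col=0): c = -1.7100 + -0.0900i → escape time 6
(row=2, col=1): c = -1.5033 + -0.0900i → escape time 7
(row=2, col=2): c = -1.2967 + -0.0900i → escape time 9
(row=2, col=3): c = -1.0900 + -0.0900i → escape time 9
(row=3, col=0): c = -1.7100 + -0.4100i → escape time 3
(row=3, col=1): c = -1.5033 + -0.4100i → escape time 4
(row=3, col=2): c = -1.2967 + -0.4100i → escape time 7
(row=3, col=3): c = -1.0900 + -0.4100i → escape time 6
(row=4, col=0): c = -1.7100 + -0.7300i → escape time 3
(row=4, col=1): c = -1.5033 + -0.7300i → escape time 3
(row=4, col=2): c = -1.2967 + -0.7300i → escape time 3
(row=4, col=3): c = -1.0900 + -0.7300i → escape time 3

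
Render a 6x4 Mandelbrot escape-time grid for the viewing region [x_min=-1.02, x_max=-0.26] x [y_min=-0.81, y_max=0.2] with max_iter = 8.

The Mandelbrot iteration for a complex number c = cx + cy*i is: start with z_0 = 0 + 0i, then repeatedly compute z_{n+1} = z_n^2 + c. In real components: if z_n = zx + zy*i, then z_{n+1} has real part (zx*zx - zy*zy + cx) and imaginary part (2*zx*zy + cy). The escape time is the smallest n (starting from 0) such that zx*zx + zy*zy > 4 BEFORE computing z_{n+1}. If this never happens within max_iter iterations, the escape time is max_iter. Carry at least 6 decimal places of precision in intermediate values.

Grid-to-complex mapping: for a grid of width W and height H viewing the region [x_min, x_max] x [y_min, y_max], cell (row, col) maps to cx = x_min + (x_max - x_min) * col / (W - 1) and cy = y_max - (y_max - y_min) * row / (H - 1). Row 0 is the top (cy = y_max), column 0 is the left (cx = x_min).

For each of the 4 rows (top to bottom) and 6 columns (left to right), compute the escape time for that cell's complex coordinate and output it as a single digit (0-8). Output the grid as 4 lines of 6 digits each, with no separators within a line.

Answer: 888888
888888
568888
344568

Derivation:
(row=0, col=0): c = -1.0200 + 0.2000i → escape time 8
(row=0, col=1): c = -0.8680 + 0.2000i → escape time 8
(row=0, col=2): c = -0.7160 + 0.2000i → escape time 8
(row=0, col=3): c = -0.5640 + 0.2000i → escape time 8
(row=0, col=4): c = -0.4120 + 0.2000i → escape time 8
(row=0, col=5): c = -0.2600 + 0.2000i → escape time 8
(row=1, col=0): c = -1.0200 + -0.1367i → escape time 8
(row=1, col=1): c = -0.8680 + -0.1367i → escape time 8
(row=1, col=2): c = -0.7160 + -0.1367i → escape time 8
(row=1, col=3): c = -0.5640 + -0.1367i → escape time 8
(row=1, col=4): c = -0.4120 + -0.1367i → escape time 8
(row=1, col=5): c = -0.2600 + -0.1367i → escape time 8
(row=2, col=0): c = -1.0200 + -0.4733i → escape time 5
(row=2, col=1): c = -0.8680 + -0.4733i → escape time 6
(row=2, col=2): c = -0.7160 + -0.4733i → escape time 8
(row=2, col=3): c = -0.5640 + -0.4733i → escape time 8
(row=2, col=4): c = -0.4120 + -0.4733i → escape time 8
(row=2, col=5): c = -0.2600 + -0.4733i → escape time 8
(row=3, col=0): c = -1.0200 + -0.8100i → escape time 3
(row=3, col=1): c = -0.8680 + -0.8100i → escape time 4
(row=3, col=2): c = -0.7160 + -0.8100i → escape time 4
(row=3, col=3): c = -0.5640 + -0.8100i → escape time 5
(row=3, col=4): c = -0.4120 + -0.8100i → escape time 6
(row=3, col=5): c = -0.2600 + -0.8100i → escape time 8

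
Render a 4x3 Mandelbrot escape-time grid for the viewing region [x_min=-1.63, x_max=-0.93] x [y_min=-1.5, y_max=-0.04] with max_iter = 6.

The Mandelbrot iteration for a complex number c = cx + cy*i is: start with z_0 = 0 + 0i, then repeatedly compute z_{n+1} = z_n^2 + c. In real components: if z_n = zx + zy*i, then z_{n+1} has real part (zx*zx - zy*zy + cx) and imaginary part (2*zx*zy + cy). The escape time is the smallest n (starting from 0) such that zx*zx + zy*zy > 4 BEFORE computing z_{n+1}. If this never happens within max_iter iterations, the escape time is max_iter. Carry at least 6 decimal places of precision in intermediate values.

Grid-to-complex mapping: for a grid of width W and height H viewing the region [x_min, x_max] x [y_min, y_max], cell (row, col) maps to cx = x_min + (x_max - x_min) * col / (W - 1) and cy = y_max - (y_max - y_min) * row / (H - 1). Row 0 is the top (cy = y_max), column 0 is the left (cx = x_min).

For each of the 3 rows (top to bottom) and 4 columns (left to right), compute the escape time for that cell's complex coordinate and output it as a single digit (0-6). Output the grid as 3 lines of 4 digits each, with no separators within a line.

Answer: 6666
3334
1122

Derivation:
(row=0, col=0): c = -1.6300 + -0.0400i → escape time 6
(row=0, col=1): c = -1.3967 + -0.0400i → escape time 6
(row=0, col=2): c = -1.1633 + -0.0400i → escape time 6
(row=0, col=3): c = -0.9300 + -0.0400i → escape time 6
(row=1, col=0): c = -1.6300 + -0.7700i → escape time 3
(row=1, col=1): c = -1.3967 + -0.7700i → escape time 3
(row=1, col=2): c = -1.1633 + -0.7700i → escape time 3
(row=1, col=3): c = -0.9300 + -0.7700i → escape time 4
(row=2, col=0): c = -1.6300 + -1.5000i → escape time 1
(row=2, col=1): c = -1.3967 + -1.5000i → escape time 1
(row=2, col=2): c = -1.1633 + -1.5000i → escape time 2
(row=2, col=3): c = -0.9300 + -1.5000i → escape time 2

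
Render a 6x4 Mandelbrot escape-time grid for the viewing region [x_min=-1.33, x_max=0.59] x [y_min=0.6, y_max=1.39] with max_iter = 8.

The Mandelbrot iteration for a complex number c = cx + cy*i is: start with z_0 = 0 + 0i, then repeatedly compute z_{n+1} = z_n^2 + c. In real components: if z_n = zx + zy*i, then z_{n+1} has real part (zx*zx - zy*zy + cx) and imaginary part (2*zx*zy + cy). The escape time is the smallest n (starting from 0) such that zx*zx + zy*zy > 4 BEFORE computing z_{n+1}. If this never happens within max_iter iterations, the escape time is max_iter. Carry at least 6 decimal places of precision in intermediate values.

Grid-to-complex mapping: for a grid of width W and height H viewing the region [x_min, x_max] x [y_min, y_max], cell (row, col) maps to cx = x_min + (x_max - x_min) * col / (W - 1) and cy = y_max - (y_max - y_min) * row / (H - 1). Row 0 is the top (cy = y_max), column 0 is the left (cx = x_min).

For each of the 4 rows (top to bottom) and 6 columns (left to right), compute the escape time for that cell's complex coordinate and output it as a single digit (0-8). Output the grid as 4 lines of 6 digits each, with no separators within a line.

(row=0, col=0): c = -1.3300 + 1.3900i → escape time 2
(row=0, col=1): c = -0.9460 + 1.3900i → escape time 2
(row=0, col=2): c = -0.5620 + 1.3900i → escape time 2
(row=0, col=3): c = -0.1780 + 1.3900i → escape time 2
(row=0, col=4): c = 0.2060 + 1.3900i → escape time 2
(row=0, col=5): c = 0.5900 + 1.3900i → escape time 2
(row=1, col=0): c = -1.3300 + 1.1267i → escape time 2
(row=1, col=1): c = -0.9460 + 1.1267i → escape time 3
(row=1, col=2): c = -0.5620 + 1.1267i → escape time 3
(row=1, col=3): c = -0.1780 + 1.1267i → escape time 6
(row=1, col=4): c = 0.2060 + 1.1267i → escape time 3
(row=1, col=5): c = 0.5900 + 1.1267i → escape time 2
(row=2, col=0): c = -1.3300 + 0.8633i → escape time 3
(row=2, col=1): c = -0.9460 + 0.8633i → escape time 3
(row=2, col=2): c = -0.5620 + 0.8633i → escape time 4
(row=2, col=3): c = -0.1780 + 0.8633i → escape time 8
(row=2, col=4): c = 0.2060 + 0.8633i → escape time 5
(row=2, col=5): c = 0.5900 + 0.8633i → escape time 3
(row=3, col=0): c = -1.3300 + 0.6000i → escape time 3
(row=3, col=1): c = -0.9460 + 0.6000i → escape time 5
(row=3, col=2): c = -0.5620 + 0.6000i → escape time 8
(row=3, col=3): c = -0.1780 + 0.6000i → escape time 8
(row=3, col=4): c = 0.2060 + 0.6000i → escape time 8
(row=3, col=5): c = 0.5900 + 0.6000i → escape time 3

Answer: 222222
233632
334853
358883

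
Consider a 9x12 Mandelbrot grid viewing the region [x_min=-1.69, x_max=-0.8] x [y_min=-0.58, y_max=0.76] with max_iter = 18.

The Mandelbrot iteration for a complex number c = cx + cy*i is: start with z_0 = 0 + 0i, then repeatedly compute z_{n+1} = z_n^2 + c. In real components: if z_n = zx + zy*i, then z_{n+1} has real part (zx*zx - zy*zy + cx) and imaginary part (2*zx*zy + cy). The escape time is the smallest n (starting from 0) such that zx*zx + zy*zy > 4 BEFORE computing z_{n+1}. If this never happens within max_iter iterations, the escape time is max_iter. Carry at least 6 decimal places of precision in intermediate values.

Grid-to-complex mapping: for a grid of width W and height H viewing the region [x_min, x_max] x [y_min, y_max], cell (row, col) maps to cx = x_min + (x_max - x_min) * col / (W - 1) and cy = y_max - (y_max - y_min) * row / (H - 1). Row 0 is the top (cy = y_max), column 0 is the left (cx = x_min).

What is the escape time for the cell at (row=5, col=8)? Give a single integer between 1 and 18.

z_0 = 0 + 0i, c = -0.8000 + 0.1509i
Iter 1: z = -0.8000 + 0.1509i, |z|^2 = 0.6628
Iter 2: z = -0.1828 + -0.0905i, |z|^2 = 0.0416
Iter 3: z = -0.7748 + 0.1840i, |z|^2 = 0.6342
Iter 4: z = -0.2336 + -0.1342i, |z|^2 = 0.0726
Iter 5: z = -0.7635 + 0.2136i, |z|^2 = 0.6285
Iter 6: z = -0.2627 + -0.1753i, |z|^2 = 0.0997
Iter 7: z = -0.7617 + 0.2430i, |z|^2 = 0.6392
Iter 8: z = -0.2789 + -0.2193i, |z|^2 = 0.1259
Iter 9: z = -0.7703 + 0.2732i, |z|^2 = 0.6680
Iter 10: z = -0.2813 + -0.2700i, |z|^2 = 0.1520
Iter 11: z = -0.7938 + 0.3028i, |z|^2 = 0.7218
Iter 12: z = -0.2616 + -0.3298i, |z|^2 = 0.1772
Iter 13: z = -0.8403 + 0.3235i, |z|^2 = 0.8108
Iter 14: z = -0.1985 + -0.3927i, |z|^2 = 0.1936
Iter 15: z = -0.9149 + 0.3068i, |z|^2 = 0.9311
Iter 16: z = -0.0571 + -0.4104i, |z|^2 = 0.1717
Iter 17: z = -0.9652 + 0.1978i, |z|^2 = 0.9707

Answer: 18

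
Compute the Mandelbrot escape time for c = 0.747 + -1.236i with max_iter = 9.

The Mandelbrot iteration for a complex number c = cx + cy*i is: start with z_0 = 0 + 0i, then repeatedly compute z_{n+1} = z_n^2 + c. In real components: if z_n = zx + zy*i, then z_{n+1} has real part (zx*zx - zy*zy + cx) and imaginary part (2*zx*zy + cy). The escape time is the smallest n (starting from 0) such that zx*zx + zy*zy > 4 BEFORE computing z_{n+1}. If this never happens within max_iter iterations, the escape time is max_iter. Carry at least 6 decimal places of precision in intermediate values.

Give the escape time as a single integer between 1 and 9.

Answer: 2

Derivation:
z_0 = 0 + 0i, c = 0.7470 + -1.2360i
Iter 1: z = 0.7470 + -1.2360i, |z|^2 = 2.0857
Iter 2: z = -0.2227 + -3.0826i, |z|^2 = 9.5519
Escaped at iteration 2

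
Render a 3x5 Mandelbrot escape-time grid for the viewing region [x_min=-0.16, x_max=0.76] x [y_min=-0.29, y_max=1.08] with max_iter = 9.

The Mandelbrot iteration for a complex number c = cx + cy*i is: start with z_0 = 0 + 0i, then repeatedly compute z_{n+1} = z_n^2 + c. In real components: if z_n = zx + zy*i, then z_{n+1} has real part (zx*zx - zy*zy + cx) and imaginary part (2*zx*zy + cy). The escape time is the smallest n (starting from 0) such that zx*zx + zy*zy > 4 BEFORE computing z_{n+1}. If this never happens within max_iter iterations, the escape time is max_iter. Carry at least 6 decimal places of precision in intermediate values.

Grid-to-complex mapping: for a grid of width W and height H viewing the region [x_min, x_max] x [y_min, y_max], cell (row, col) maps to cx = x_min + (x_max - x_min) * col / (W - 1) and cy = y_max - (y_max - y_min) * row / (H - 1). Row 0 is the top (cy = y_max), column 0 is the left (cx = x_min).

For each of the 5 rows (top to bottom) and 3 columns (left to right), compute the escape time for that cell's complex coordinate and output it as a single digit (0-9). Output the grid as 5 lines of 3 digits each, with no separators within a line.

Answer: 932
952
993
993
993

Derivation:
(row=0, col=0): c = -0.1600 + 1.0800i → escape time 9
(row=0, col=1): c = 0.3000 + 1.0800i → escape time 3
(row=0, col=2): c = 0.7600 + 1.0800i → escape time 2
(row=1, col=0): c = -0.1600 + 0.7375i → escape time 9
(row=1, col=1): c = 0.3000 + 0.7375i → escape time 5
(row=1, col=2): c = 0.7600 + 0.7375i → escape time 2
(row=2, col=0): c = -0.1600 + 0.3950i → escape time 9
(row=2, col=1): c = 0.3000 + 0.3950i → escape time 9
(row=2, col=2): c = 0.7600 + 0.3950i → escape time 3
(row=3, col=0): c = -0.1600 + 0.0525i → escape time 9
(row=3, col=1): c = 0.3000 + 0.0525i → escape time 9
(row=3, col=2): c = 0.7600 + 0.0525i → escape time 3
(row=4, col=0): c = -0.1600 + -0.2900i → escape time 9
(row=4, col=1): c = 0.3000 + -0.2900i → escape time 9
(row=4, col=2): c = 0.7600 + -0.2900i → escape time 3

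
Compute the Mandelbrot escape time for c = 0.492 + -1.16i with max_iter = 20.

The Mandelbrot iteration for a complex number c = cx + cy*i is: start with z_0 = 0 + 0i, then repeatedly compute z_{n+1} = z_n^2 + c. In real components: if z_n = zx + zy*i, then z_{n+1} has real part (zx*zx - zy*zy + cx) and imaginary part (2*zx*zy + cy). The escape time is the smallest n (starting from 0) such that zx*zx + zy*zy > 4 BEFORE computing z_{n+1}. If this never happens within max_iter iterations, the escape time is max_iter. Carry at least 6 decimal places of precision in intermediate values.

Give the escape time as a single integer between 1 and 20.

Answer: 2

Derivation:
z_0 = 0 + 0i, c = 0.4920 + -1.1600i
Iter 1: z = 0.4920 + -1.1600i, |z|^2 = 1.5877
Iter 2: z = -0.6115 + -2.3014i, |z|^2 = 5.6706
Escaped at iteration 2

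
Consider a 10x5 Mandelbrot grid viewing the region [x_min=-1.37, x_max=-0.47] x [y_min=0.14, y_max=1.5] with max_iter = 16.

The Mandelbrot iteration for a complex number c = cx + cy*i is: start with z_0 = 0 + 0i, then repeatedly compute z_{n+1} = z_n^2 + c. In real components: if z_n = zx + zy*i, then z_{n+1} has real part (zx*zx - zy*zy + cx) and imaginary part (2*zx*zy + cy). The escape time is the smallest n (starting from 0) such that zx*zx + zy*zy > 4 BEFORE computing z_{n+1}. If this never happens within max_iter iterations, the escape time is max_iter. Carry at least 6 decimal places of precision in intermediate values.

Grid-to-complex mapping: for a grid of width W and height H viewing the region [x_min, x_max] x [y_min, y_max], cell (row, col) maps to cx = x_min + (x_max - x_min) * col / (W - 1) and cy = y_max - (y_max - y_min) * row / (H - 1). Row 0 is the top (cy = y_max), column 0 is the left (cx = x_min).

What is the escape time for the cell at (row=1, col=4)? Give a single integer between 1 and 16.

z_0 = 0 + 0i, c = -0.9700 + 1.1600i
Iter 1: z = -0.9700 + 1.1600i, |z|^2 = 2.2865
Iter 2: z = -1.3747 + -1.0904i, |z|^2 = 3.0788
Iter 3: z = -0.2692 + 4.1579i, |z|^2 = 17.3610
Escaped at iteration 3

Answer: 3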